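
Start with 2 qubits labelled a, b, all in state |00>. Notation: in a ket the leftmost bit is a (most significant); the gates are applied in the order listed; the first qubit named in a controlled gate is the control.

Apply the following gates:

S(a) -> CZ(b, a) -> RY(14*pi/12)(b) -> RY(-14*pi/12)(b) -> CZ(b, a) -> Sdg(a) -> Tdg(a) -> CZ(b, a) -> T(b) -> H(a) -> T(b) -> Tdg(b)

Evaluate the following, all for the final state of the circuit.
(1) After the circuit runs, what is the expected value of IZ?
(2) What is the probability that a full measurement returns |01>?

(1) The expectation value of IZ is 1.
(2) The probability of measuring |01> is 0.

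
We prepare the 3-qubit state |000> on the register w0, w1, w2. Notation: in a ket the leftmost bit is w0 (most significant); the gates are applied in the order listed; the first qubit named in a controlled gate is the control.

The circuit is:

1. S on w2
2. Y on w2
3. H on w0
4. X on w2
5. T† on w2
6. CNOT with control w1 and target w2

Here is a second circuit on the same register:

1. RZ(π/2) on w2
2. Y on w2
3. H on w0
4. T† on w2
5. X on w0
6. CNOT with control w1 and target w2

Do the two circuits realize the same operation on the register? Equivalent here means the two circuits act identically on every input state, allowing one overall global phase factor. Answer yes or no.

No: there is an input state on which the two circuits produce genuinely different outputs (not merely differing by a phase).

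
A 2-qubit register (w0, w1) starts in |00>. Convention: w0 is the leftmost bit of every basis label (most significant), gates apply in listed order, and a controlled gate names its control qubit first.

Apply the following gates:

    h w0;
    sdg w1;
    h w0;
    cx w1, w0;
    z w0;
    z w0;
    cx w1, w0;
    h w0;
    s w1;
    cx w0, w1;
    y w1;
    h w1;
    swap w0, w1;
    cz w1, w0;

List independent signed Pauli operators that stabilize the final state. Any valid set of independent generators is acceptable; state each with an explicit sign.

One valid set of independent stabilizer generators is -XI, -IX (any independent generating set of the same group is equally correct). Key observation: the block from step 2 through step 9 cancels to the identity and can be dropped.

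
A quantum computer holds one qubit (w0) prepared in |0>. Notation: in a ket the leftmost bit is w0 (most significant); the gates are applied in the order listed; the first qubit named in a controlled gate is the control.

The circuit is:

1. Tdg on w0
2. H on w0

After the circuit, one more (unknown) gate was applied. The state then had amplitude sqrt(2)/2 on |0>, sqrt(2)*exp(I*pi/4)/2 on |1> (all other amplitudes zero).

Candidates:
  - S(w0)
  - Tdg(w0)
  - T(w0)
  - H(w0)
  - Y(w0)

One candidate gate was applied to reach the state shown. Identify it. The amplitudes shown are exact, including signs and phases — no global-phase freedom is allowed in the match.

The unique candidate consistent with the amplitudes is T(w0).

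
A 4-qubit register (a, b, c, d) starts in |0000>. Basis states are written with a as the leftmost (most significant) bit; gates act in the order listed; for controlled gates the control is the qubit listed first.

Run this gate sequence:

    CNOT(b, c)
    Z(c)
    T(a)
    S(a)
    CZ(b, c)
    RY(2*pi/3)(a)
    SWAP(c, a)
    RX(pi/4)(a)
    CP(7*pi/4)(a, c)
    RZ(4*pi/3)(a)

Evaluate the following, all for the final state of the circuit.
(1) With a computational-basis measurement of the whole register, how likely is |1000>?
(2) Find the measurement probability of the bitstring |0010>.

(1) The probability of measuring |1000> is 1/8 - sqrt(2)/16.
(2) The probability of measuring |0010> is 3*sqrt(2)/16 + 3/8.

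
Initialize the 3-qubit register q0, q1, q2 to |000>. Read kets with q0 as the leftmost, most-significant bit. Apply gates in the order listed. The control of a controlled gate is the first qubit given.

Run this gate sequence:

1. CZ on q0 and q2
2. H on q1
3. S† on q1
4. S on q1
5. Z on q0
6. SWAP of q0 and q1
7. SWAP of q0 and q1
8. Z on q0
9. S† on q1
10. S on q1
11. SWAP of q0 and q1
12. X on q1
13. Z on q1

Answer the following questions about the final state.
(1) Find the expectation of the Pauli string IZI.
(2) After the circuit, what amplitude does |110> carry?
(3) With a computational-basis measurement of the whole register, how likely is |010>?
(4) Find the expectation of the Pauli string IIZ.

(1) The observable IZI averages to -1. Key observation: steps 3-10 multiply out to the identity, so the circuit reduces to the remaining gates.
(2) |110> carries amplitude -sqrt(2)/2 in the final state.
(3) The probability of measuring |010> is 1/2.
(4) The expectation value of IIZ is 1.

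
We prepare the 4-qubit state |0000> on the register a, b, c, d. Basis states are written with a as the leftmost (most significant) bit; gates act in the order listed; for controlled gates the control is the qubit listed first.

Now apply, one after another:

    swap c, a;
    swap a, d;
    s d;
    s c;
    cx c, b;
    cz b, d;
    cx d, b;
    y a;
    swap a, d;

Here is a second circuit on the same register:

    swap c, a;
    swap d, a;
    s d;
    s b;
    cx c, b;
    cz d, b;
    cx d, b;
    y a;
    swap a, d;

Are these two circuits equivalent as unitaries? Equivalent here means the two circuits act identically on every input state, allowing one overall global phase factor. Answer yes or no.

No — the two circuits implement different unitaries, even allowing a global phase.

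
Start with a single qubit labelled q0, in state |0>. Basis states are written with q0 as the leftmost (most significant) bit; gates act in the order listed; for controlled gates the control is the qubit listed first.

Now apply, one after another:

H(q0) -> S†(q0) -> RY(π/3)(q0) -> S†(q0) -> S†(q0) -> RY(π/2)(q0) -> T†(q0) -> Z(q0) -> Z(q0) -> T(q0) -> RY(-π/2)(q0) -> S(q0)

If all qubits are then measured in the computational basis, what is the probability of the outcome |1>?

A full measurement returns |1> with probability 1/2. Key observation: the block from step 5 through step 12 cancels to the identity and can be dropped.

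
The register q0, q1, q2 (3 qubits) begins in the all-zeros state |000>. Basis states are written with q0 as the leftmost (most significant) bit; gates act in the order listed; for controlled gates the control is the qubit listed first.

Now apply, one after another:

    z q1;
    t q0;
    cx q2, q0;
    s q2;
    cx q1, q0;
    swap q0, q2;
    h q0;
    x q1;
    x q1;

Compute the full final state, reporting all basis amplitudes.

The final amplitudes are sqrt(2)/2 on |000>, sqrt(2)/2 on |100>, and 0 on every other basis state. Key observation: gates 8-9 undo each other exactly, leaving only the rest of the circuit to track.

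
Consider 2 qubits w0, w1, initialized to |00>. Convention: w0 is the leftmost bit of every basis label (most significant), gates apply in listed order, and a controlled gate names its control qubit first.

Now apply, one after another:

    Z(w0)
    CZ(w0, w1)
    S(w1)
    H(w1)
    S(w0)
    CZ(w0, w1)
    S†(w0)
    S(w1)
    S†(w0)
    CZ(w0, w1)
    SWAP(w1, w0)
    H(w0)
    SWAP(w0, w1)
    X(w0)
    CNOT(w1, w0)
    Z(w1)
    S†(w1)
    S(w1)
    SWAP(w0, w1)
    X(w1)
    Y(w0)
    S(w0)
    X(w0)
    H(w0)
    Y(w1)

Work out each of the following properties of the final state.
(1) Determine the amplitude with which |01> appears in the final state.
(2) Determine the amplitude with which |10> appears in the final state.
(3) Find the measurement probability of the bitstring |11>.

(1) |01> carries amplitude sqrt(2)*(1 - I)/4 in the final state.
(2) The amplitude on |10> is sqrt(2)*(-1 + I)/4.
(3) A full measurement returns |11> with probability 1/4.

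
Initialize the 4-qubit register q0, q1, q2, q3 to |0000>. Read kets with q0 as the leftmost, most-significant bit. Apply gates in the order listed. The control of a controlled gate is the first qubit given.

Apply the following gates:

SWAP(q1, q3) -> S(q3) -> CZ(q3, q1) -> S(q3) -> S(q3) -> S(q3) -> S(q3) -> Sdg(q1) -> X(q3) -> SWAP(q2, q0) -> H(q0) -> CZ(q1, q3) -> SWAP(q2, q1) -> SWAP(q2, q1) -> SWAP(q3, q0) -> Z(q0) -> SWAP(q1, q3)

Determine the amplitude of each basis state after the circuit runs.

After the circuit, the state carries amplitude -sqrt(2)/2 on |1000>, -sqrt(2)/2 on |1100>, and 0 on every other basis state. Key observation: the block from step 4 through step 7 cancels to the identity and can be dropped.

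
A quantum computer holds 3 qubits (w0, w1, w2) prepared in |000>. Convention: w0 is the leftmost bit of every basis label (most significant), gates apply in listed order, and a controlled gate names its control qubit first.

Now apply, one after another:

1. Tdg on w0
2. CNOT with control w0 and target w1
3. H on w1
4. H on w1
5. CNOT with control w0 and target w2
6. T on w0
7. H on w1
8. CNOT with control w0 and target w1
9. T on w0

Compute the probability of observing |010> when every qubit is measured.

The probability of measuring |010> is 1/2.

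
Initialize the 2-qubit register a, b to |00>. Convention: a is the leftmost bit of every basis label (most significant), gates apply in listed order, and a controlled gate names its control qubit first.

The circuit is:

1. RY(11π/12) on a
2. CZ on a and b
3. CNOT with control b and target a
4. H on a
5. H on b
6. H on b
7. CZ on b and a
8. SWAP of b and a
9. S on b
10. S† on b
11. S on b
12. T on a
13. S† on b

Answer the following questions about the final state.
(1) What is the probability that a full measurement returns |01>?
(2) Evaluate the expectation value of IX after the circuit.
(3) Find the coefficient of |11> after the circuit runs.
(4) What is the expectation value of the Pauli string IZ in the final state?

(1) The probability of measuring |01> is -sqrt(6)/8 + sqrt(2)/8 + 1/2.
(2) In the final state, IX has expectation -sqrt(6)/4 - sqrt(2)/4.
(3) The amplitude on |11> is 0.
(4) In the final state, IZ has expectation -sqrt(2)/4 + sqrt(6)/4.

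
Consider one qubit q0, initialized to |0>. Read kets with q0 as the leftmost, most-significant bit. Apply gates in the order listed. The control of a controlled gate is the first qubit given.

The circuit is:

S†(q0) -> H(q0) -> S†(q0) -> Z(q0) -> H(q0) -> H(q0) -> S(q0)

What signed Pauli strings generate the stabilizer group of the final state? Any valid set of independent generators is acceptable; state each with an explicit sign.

The final state is stabilized by the group generated by -X; other independent generating sets are equally valid.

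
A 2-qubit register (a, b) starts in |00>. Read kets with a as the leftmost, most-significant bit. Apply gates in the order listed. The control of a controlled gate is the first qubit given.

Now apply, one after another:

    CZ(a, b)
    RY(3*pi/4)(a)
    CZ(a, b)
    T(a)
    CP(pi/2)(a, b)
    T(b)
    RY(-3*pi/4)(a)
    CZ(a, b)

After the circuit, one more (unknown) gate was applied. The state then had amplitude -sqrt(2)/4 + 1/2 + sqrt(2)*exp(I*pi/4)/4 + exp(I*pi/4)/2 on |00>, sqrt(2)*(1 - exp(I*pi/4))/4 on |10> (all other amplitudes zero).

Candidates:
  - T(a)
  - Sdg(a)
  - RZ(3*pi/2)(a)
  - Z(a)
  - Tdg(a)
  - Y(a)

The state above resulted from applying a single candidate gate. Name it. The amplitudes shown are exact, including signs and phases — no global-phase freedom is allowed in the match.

The unique candidate consistent with the amplitudes is Z(a).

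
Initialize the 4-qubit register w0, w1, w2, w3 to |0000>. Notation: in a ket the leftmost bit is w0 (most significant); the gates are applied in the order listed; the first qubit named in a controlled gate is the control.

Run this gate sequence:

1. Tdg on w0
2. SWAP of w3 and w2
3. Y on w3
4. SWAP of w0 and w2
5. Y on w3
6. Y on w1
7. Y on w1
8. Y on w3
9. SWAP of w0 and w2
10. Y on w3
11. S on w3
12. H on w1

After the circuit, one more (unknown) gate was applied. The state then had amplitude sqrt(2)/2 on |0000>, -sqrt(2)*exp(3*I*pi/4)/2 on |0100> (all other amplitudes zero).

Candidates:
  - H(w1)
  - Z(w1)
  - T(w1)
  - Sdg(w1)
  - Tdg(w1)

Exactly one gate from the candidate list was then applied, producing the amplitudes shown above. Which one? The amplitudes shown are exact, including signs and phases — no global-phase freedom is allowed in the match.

The applied gate was Tdg(w1). Key observation: gates 3-10 undo each other exactly, leaving only the rest of the circuit to track.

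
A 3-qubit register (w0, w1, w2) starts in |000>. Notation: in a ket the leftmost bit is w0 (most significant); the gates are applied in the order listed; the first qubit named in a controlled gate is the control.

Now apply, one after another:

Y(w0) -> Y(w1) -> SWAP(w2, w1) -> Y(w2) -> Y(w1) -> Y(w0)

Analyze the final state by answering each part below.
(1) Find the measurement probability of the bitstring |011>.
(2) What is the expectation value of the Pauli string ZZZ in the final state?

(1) Outcome |011> occurs with probability 0.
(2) In the final state, ZZZ has expectation -1.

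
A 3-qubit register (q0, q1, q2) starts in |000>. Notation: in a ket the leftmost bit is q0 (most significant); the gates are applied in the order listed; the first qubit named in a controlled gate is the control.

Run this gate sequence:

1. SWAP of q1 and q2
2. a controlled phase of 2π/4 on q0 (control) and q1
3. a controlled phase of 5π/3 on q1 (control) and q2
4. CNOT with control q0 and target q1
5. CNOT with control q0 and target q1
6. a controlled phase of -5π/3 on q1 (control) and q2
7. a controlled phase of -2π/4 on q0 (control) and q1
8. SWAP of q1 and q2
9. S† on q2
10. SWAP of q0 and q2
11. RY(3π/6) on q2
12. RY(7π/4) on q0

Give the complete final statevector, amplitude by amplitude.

After the circuit, the state carries amplitude -sqrt(2*sqrt(2) + 4)/4 on |000>, -sqrt(2*sqrt(2) + 4)/4 on |001>, 0 on |010>, 0 on |011>, sqrt(4 - 2*sqrt(2))/4 on |100>, sqrt(4 - 2*sqrt(2))/4 on |101>, 0 on |110>, 0 on |111>. Key observation: steps 1-8 multiply out to the identity, so the circuit reduces to the remaining gates.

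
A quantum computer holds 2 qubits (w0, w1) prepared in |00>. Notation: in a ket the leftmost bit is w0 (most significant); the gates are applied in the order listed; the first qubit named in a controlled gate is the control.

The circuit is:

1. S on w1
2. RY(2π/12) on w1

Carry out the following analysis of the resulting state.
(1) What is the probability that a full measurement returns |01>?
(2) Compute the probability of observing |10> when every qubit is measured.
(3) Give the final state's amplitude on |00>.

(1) A full measurement returns |01> with probability 1/2 - sqrt(3)/4.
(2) A full measurement returns |10> with probability 0.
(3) The final state's coefficient on |00> equals sqrt(2)/4 + sqrt(6)/4.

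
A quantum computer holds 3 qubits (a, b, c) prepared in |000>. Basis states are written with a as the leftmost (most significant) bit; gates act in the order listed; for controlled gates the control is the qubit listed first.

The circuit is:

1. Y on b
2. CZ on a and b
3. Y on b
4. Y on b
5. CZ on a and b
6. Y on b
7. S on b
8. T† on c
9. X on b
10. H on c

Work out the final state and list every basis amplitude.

After the circuit, the state carries amplitude sqrt(2)/2 on |010>, sqrt(2)/2 on |011>, and 0 on every other basis state. Key observation: steps 2-5 multiply out to the identity, so the circuit reduces to the remaining gates.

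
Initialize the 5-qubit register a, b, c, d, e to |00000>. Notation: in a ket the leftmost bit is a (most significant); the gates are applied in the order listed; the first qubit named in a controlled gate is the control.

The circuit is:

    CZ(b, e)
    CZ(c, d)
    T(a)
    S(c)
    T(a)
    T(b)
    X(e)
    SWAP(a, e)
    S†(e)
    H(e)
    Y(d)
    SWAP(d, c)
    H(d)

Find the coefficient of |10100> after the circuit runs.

|10100> carries amplitude I/2 in the final state.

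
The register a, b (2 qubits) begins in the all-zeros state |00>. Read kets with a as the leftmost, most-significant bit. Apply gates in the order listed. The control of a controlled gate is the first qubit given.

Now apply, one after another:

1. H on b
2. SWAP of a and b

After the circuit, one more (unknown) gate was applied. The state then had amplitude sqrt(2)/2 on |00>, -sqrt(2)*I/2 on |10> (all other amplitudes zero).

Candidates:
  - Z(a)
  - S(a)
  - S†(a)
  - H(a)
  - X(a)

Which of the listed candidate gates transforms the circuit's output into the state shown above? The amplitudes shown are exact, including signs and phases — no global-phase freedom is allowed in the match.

The unique candidate consistent with the amplitudes is S†(a).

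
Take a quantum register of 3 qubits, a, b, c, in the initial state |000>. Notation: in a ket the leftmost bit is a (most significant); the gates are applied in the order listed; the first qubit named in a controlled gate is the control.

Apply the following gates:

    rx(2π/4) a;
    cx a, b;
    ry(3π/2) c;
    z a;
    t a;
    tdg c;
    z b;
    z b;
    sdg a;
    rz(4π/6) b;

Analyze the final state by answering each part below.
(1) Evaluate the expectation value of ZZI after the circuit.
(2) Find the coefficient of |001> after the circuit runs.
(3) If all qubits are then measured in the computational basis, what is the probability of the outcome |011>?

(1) The expectation value of ZZI is 1.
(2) The final state's coefficient on |001> equals -exp(5*I*pi/12)/2.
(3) Outcome |011> occurs with probability 0.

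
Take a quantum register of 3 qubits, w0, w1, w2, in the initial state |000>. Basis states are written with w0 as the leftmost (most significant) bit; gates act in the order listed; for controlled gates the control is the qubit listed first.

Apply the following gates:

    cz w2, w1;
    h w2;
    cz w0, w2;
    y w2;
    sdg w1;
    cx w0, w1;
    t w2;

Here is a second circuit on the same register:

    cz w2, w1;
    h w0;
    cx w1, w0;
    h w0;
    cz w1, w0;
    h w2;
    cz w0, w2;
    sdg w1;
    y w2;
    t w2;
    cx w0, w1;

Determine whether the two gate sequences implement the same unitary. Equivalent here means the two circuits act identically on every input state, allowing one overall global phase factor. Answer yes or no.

Yes, they are equivalent — the unitaries differ by at most a global phase.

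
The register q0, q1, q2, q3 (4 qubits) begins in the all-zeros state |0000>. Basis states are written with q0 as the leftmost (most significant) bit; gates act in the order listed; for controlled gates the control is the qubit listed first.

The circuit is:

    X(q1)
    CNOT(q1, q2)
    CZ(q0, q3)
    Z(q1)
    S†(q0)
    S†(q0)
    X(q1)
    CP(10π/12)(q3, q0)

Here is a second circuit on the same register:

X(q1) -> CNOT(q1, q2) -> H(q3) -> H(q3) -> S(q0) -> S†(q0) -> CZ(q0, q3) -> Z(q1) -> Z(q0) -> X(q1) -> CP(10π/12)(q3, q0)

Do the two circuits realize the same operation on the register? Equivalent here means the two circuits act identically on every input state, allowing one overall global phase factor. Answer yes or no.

Yes — the two circuits implement the same unitary up to a global phase.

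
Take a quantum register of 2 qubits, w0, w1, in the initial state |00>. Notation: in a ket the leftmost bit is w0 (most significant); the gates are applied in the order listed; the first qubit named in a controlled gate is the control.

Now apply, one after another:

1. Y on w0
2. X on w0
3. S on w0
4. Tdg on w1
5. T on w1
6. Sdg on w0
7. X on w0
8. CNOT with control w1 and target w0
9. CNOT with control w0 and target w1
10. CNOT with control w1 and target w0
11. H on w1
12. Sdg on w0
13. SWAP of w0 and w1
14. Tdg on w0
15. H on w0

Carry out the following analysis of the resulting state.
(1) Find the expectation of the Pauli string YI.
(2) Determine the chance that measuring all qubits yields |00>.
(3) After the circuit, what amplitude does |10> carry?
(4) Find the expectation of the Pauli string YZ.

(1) The expectation value of YI is -sqrt(2)/2. Key observation: gates 2-7 undo each other exactly, leaving only the rest of the circuit to track.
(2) Outcome |00> occurs with probability 1/2 - sqrt(2)/4.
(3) |10> carries amplitude exp(I*pi/4)/2 + I/2 in the final state.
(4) The expectation value of YZ is -sqrt(2)/2.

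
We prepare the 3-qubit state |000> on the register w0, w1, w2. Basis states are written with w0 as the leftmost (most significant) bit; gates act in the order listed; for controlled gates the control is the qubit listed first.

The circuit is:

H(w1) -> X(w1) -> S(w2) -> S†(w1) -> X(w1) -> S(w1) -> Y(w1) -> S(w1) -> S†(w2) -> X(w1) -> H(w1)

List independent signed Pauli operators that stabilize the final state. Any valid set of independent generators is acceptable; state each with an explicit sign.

The stabilizer group can be generated by +IYI, +ZII, +IIZ, among other valid generating sets.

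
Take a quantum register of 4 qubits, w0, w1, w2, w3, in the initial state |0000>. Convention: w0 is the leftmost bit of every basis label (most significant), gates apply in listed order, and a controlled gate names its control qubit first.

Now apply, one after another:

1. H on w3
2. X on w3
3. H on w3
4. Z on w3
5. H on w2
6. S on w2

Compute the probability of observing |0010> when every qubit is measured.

Outcome |0010> occurs with probability 1/2. Key observation: gates 1-4 undo each other exactly, leaving only the rest of the circuit to track.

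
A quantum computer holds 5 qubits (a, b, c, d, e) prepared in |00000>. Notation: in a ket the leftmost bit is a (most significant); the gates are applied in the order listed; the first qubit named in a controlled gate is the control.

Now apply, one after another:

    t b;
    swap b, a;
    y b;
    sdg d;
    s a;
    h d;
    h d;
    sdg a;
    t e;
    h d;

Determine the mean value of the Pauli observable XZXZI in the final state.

In the final state, XZXZI has expectation 0. Key observation: gates 5-8 undo each other exactly, leaving only the rest of the circuit to track.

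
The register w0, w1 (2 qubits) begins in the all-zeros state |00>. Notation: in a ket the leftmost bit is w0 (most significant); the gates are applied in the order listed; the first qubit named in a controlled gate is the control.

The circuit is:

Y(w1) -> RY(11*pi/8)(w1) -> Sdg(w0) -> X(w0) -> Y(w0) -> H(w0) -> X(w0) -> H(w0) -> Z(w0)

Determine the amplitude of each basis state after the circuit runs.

The final amplitudes are -sin(5*pi/16) on |00>, -cos(5*pi/16) on |01>, 0 on |10>, 0 on |11>. Key observation: the block from step 6 through step 9 cancels to the identity and can be dropped.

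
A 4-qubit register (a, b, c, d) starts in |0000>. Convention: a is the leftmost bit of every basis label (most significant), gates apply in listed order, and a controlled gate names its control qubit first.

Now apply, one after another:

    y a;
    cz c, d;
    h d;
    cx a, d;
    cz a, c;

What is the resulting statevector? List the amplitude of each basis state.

The final amplitudes are sqrt(2)*I/2 on |1000>, sqrt(2)*I/2 on |1001>, and 0 on every other basis state.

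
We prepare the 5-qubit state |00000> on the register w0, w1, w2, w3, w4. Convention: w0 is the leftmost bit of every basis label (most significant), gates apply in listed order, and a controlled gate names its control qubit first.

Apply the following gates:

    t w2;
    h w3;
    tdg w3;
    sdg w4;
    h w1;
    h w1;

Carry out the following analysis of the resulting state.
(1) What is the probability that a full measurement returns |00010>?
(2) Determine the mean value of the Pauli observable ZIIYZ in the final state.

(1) Outcome |00010> occurs with probability 1/2. Key observation: steps 5-6 multiply out to the identity, so the circuit reduces to the remaining gates.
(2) The expectation value of ZIIYZ is -sqrt(2)/2.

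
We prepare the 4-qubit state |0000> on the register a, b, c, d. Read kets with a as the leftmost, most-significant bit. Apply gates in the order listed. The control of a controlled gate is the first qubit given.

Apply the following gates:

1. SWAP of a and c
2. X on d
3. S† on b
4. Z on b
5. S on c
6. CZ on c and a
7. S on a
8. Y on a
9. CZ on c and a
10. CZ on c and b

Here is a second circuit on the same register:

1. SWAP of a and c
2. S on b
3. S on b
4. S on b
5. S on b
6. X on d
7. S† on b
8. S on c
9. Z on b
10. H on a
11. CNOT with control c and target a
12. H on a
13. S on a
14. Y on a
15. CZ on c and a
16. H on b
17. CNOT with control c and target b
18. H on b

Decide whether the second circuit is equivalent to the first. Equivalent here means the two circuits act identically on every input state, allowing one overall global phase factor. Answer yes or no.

Yes, they are equivalent — the unitaries differ by at most a global phase.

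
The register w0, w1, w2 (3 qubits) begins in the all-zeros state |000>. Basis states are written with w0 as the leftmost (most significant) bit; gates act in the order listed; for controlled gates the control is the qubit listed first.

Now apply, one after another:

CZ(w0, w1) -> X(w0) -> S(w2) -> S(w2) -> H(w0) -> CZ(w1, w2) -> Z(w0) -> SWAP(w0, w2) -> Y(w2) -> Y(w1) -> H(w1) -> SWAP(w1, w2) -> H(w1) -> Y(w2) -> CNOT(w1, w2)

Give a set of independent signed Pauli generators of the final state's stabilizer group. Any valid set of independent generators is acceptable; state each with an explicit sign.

One valid set of independent stabilizer generators is +IIX, +ZII, -IZI (any independent generating set of the same group is equally correct).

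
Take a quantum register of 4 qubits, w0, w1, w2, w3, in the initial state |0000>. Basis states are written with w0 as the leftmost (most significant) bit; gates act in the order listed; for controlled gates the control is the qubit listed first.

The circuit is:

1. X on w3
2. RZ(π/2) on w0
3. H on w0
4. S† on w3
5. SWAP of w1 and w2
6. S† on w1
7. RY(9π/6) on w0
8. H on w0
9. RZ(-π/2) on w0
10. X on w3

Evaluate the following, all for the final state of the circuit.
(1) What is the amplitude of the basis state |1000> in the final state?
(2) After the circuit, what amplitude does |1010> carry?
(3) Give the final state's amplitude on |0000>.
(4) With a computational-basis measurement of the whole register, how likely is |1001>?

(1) The final state's coefficient on |1000> equals sqrt(2)/2.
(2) |1010> carries amplitude 0 in the final state.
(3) The amplitude on |0000> is sqrt(2)*I/2.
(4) Outcome |1001> occurs with probability 0.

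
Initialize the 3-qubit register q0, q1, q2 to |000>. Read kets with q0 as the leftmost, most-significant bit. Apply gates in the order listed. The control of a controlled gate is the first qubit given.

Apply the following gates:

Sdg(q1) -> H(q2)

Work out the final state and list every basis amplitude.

The final amplitudes are sqrt(2)/2 on |000>, sqrt(2)/2 on |001>, and 0 on every other basis state.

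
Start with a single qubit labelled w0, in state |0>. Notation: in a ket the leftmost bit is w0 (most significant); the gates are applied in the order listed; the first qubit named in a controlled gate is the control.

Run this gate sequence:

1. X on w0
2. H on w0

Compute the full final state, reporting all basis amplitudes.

After the circuit, the state carries amplitude sqrt(2)/2 on |0>, -sqrt(2)/2 on |1>.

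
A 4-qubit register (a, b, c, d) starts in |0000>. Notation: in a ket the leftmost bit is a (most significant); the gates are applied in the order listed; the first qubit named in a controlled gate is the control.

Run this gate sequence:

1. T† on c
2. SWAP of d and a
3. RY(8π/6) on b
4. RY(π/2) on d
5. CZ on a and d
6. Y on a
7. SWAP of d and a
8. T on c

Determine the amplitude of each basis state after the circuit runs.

The final amplitudes are -sqrt(2)*I/4 on |0001>, sqrt(6)*I/4 on |0101>, -sqrt(2)*I/4 on |1001>, sqrt(6)*I/4 on |1101>, and 0 on every other basis state.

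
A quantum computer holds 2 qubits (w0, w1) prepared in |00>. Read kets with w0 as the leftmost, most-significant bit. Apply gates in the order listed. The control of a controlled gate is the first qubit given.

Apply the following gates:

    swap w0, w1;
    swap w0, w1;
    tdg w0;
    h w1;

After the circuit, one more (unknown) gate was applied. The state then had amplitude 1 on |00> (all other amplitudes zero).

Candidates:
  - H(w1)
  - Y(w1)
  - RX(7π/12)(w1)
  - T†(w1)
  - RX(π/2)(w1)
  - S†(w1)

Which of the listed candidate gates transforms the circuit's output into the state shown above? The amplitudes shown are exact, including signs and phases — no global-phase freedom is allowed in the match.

The applied gate was H(w1). Key observation: gates 1-2 undo each other exactly, leaving only the rest of the circuit to track.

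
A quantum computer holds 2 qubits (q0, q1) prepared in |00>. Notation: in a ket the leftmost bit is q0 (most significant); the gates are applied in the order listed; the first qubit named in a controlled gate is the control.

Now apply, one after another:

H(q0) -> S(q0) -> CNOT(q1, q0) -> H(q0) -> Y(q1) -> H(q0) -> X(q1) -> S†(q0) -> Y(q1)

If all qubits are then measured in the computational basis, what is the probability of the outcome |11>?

Outcome |11> occurs with probability 1/2.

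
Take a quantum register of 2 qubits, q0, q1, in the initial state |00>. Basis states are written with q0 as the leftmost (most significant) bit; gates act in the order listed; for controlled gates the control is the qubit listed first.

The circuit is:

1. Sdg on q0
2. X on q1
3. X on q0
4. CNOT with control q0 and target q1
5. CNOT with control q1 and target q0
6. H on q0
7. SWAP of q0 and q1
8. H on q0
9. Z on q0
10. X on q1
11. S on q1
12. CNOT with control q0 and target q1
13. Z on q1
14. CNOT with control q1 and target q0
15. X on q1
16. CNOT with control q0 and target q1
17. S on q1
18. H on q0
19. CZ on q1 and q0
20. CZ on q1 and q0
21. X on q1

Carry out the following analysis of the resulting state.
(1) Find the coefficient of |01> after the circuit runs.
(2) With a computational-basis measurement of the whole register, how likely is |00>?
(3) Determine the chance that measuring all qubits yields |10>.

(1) The final state's coefficient on |01> equals sqrt(2)*(-1 - I)/4.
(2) Outcome |00> occurs with probability 1/4.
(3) The probability of measuring |10> is 1/4.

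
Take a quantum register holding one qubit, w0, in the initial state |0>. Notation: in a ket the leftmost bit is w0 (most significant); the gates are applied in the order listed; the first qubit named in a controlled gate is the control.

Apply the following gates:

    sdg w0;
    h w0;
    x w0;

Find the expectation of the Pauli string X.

The observable X averages to 1.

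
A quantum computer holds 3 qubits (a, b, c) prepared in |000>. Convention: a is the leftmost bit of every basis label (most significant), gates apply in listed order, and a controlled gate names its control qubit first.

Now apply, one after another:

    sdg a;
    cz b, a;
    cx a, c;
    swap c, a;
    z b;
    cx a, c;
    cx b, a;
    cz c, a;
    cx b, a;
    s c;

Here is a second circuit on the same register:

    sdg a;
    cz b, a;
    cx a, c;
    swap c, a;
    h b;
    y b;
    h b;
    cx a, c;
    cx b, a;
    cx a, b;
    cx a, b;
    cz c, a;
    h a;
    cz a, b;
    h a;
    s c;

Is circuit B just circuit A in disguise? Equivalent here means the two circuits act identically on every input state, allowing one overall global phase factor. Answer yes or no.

No: there is an input state on which the two circuits produce genuinely different outputs (not merely differing by a phase).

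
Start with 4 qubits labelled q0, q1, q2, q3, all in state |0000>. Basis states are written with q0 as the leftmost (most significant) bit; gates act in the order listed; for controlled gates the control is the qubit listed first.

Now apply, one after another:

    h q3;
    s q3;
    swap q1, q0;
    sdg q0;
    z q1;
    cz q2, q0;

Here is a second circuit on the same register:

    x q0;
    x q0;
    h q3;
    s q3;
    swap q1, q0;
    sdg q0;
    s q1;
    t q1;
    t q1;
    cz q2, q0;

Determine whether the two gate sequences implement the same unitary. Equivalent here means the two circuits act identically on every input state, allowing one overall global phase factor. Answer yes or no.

Yes — the two circuits implement the same unitary up to a global phase.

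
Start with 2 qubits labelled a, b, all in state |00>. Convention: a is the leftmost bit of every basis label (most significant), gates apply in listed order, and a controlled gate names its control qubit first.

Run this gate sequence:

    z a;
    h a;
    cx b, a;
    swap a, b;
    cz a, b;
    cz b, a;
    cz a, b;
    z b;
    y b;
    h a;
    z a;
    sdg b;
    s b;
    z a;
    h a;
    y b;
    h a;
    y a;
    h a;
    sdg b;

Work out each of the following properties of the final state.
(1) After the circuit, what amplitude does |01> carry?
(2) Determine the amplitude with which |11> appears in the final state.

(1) |01> carries amplitude 0 in the final state.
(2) The amplitude on |11> is sqrt(2)/2.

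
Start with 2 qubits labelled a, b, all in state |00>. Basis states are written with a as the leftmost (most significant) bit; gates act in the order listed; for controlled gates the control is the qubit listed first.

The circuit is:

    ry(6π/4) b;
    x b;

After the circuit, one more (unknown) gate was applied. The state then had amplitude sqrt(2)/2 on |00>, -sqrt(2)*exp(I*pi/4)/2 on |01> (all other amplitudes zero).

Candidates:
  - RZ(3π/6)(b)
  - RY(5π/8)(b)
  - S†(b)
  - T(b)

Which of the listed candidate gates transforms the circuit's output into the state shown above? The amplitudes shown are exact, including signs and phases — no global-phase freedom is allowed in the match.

The applied gate was T(b).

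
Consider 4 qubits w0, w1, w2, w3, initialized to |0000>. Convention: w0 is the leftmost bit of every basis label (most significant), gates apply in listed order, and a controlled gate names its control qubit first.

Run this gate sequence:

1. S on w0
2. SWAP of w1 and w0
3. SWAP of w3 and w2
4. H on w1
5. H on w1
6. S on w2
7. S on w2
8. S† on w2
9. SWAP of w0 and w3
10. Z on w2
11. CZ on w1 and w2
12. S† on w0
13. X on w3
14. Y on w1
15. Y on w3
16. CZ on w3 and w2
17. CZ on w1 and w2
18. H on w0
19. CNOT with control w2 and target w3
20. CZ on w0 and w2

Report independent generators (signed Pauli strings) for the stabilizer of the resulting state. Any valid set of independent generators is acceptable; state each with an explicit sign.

One valid set of independent stabilizer generators is +XIII, -IZII, +IIZI, +IIIZ (any independent generating set of the same group is equally correct). Key observation: the block from step 7 through step 8 cancels to the identity and can be dropped.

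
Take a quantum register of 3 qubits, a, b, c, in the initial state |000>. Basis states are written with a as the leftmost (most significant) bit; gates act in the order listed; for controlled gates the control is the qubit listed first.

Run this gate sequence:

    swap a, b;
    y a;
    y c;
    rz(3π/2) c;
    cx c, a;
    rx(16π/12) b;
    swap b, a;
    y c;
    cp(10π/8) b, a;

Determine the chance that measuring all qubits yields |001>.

The probability of measuring |001> is 0.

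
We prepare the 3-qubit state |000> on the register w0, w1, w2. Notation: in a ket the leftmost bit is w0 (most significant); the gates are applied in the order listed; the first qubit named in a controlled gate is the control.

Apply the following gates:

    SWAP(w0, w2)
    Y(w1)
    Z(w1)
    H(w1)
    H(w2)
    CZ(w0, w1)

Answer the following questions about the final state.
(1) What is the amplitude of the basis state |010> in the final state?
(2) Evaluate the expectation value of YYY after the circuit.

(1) The final state's coefficient on |010> equals I/2.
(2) The expectation value of YYY is 0.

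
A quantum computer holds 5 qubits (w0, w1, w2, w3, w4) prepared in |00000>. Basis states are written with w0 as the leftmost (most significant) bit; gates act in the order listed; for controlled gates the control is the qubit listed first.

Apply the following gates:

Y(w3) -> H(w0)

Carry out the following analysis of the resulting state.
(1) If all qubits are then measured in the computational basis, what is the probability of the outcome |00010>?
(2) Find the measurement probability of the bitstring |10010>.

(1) A full measurement returns |00010> with probability 1/2.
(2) A full measurement returns |10010> with probability 1/2.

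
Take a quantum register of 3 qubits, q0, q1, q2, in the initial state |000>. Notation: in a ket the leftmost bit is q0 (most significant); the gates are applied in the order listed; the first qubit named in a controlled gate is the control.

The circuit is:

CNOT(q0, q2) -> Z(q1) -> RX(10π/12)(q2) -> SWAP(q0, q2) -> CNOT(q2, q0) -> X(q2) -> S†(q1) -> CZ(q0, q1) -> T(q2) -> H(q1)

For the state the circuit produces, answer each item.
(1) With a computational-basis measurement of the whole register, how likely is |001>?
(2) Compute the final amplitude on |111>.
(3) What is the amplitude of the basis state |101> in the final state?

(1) The probability of measuring |001> is 1/4 - sqrt(3)/8.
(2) |111> carries amplitude (-sqrt(3) - 1)*exp(3*I*pi/4)/4 in the final state.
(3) |101> carries amplitude (-sqrt(3) - 1)*exp(3*I*pi/4)/4 in the final state.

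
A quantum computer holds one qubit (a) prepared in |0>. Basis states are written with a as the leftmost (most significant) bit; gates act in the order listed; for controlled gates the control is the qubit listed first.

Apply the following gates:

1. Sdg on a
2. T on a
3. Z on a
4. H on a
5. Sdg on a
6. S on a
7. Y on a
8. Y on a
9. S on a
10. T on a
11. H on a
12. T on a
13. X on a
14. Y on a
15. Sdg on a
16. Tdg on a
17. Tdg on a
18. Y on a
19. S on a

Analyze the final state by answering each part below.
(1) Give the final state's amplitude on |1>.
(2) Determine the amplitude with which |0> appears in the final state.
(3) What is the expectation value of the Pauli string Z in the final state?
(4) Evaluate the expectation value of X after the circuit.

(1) |1> carries amplitude -exp(I*pi/4)/2 + I/2 in the final state.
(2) |0> carries amplitude -1/2 - exp(I*pi/4)/2 in the final state.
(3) In the final state, Z has expectation sqrt(2)/2.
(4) The observable X averages to 1/2.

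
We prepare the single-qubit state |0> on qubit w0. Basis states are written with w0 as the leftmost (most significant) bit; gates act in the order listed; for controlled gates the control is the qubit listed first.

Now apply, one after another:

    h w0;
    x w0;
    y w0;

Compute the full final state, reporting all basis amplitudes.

The final amplitudes are -sqrt(2)*I/2 on |0>, sqrt(2)*I/2 on |1>.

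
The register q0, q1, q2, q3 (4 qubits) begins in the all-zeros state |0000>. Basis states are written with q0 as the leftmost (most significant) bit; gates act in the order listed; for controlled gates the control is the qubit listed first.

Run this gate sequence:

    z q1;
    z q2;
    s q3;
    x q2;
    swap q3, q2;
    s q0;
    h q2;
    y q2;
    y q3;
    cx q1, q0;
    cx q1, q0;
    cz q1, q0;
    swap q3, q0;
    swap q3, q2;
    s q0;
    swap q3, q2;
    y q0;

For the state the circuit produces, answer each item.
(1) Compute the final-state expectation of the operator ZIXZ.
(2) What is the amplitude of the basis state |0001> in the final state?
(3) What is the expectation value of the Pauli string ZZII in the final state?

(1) The observable ZIXZ averages to 1.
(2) The final state's coefficient on |0001> equals 0.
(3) In the final state, ZZII has expectation -1.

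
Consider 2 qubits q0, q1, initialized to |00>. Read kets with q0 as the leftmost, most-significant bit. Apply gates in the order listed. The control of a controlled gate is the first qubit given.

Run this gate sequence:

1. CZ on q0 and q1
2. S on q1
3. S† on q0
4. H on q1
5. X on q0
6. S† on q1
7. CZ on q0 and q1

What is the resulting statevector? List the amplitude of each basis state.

The final amplitudes are 0 on |00>, 0 on |01>, sqrt(2)/2 on |10>, sqrt(2)*I/2 on |11>.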